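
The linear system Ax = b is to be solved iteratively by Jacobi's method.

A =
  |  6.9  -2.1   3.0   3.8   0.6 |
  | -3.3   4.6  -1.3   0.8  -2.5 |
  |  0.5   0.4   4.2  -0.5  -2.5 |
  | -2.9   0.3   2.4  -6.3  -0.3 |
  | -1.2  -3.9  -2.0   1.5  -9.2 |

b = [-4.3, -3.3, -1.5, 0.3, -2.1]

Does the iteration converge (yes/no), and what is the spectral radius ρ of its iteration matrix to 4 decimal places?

yes, ρ = 0.8599

Write A = D+L+U with D = diag(6.9, 4.6, 4.2, -6.3, -9.2).
Jacobi: T = -D⁻¹(L+U), T[2,4] = -(-2.5)/(4.2) = +0.5952; T[2,2] = 0.
  T[0,:] = [+0.0000, +0.3043, -0.4348, -0.5507, -0.0870]
  T[1,:] = [+0.7174, +0.0000, +0.2826, -0.1739, +0.5435]
  T[2,:] = [-0.1190, -0.0952, +0.0000, +0.1190, +0.5952]
  T[3,:] = [-0.4603, +0.0476, +0.3810, +0.0000, -0.0476]
  T[4,:] = [-0.1304, -0.4239, -0.2174, +0.1630, +0.0000]
|roots of det(T-λI)|: 0.8599, 0.6586, 0.6586, 0.6479, 0.2491.
ρ = 0.8599; 0.8599 < 1: convergent.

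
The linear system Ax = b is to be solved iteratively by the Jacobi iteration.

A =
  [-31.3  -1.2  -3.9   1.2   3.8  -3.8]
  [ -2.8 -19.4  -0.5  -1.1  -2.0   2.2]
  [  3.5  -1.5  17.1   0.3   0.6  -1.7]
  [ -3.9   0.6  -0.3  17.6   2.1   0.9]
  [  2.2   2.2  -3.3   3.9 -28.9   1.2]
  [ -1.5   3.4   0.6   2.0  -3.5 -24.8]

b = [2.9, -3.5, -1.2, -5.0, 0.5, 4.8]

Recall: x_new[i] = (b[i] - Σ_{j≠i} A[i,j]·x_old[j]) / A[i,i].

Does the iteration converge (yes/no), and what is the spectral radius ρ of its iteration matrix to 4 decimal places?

Split A = D + L + U, D = diag(-31.3, -19.4, 17.1, 17.6, -28.9, -24.8).
Jacobi T = -D⁻¹(L+U): T[2,4] = -(0.6)/(17.1) = -0.0351; T[2,2] = 0.
  T[0,:] = [+0.0000 -0.0383 -0.1246 +0.0383 +0.1214 -0.1214]
  T[1,:] = [-0.1443 +0.0000 -0.0258 -0.0567 -0.1031 +0.1134]
  T[2,:] = [-0.2047 +0.0877 +0.0000 -0.0175 -0.0351 +0.0994]
  T[3,:] = [+0.2216 -0.0341 +0.0170 +0.0000 -0.1193 -0.0511]
  T[4,:] = [+0.0761 +0.0761 -0.1142 +0.1349 +0.0000 +0.0415]
  T[5,:] = [-0.0605 +0.1371 +0.0242 +0.0806 -0.1411 +0.0000]
|roots of det(T-λI)|: 0.3411, 0.1862, 0.1862, 0.1637, 0.1011, 0.0321.
spectral radius ρ = 0.3411; 0.3411 < 1: convergent.

yes, ρ = 0.3411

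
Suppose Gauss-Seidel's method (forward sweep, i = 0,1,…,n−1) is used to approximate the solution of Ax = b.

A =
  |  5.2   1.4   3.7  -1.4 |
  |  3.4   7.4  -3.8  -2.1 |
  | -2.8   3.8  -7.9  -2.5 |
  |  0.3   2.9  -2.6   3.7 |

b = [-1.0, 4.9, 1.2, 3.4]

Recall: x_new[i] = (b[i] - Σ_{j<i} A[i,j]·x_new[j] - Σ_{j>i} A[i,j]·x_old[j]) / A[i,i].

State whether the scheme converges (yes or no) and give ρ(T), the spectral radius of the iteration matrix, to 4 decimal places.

Split A = D + L + U, D = diag(5.2, 7.4, -7.9, 3.7).
GS T = -(D+L)⁻¹U: row 0 first, T[0,3] = -(-1.4)/(5.2) = +0.2692; later rows by forward substitution.
  T[0,:] = [+0.0000, -0.2692, -0.7115, +0.2692]
  T[1,:] = [+0.0000, +0.1237, +0.8404, +0.1601]
  T[2,:] = [+0.0000, +0.1549, +0.6565, -0.3349]
  T[3,:] = [+0.0000, +0.0337, -0.1397, -0.3826]
|eigenvalues of T|: 0.8584, 0.4696, 0.0088, 0.0000.
ρ = 0.8584; 0.8584 < 1, so it converges for any x₀.

yes, ρ = 0.8584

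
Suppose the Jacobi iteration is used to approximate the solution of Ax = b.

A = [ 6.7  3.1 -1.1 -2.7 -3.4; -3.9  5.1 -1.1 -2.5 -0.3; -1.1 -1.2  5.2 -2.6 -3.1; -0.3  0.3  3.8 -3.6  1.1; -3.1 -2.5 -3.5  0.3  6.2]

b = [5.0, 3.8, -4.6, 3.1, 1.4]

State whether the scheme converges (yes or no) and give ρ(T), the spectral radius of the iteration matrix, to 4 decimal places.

no, ρ = 1.3077

Split A = D + L + U, D = diag(6.7, 5.1, 5.2, -3.6, 6.2).
Jacobi T = -D⁻¹(L+U): T[0,2] = -(-1.1)/(6.7) = +0.1642; T[0,0] = 0.
  T[0,:] = [+0.0000 -0.4627 +0.1642 +0.4030 +0.5075]
  T[1,:] = [+0.7647 +0.0000 +0.2157 +0.4902 +0.0588]
  T[2,:] = [+0.2115 +0.2308 +0.0000 +0.5000 +0.5962]
  T[3,:] = [-0.0833 +0.0833 +1.0556 +0.0000 +0.3056]
  T[4,:] = [+0.5000 +0.4032 +0.5645 -0.0484 +0.0000]
|λ(T)| sorted: 1.3077, 0.8780, 0.7284, 0.7284, 0.1152.
ρ(T) = max|λ| = 1.3077; 1.3077 > 1, so it fails to converge.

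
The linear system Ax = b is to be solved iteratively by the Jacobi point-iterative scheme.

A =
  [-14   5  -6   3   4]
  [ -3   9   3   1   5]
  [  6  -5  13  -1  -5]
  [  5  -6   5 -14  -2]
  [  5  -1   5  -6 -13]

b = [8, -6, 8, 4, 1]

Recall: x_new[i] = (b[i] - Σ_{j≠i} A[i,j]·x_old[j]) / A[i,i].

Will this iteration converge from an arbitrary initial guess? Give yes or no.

no

Let D = diag(-14, 9, 13, -14, -13); L, U the strict triangles.
Jacobi: T = -D⁻¹(L+U), T[2,4] = -(-5)/(13) = +0.3846; T[2,2] = 0.
  T[0,:] = [+0.0000 +0.3571 -0.4286 +0.2143 +0.2857]
  T[1,:] = [+0.3333 +0.0000 -0.3333 -0.1111 -0.5556]
  T[2,:] = [-0.4615 +0.3846 +0.0000 +0.0769 +0.3846]
  T[3,:] = [+0.3571 -0.4286 +0.3571 +0.0000 -0.1429]
  T[4,:] = [+0.3846 -0.0769 +0.3846 -0.4615 +0.0000]
moduli |λ_i(T)| = 1.1688, 0.5419, 0.5419, 0.4144, 0.0784.
spectral radius ρ = 1.1688; 1.1688 > 1: divergent.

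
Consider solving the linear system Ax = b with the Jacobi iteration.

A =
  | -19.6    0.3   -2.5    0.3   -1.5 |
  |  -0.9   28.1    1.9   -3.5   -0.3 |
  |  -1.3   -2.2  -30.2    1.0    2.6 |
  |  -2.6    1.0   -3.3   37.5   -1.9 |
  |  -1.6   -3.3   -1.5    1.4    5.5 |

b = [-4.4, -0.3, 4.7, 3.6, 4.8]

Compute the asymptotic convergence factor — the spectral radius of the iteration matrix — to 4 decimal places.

0.1874

A = D + L + U where D = diag(-19.6, 28.1, -30.2, 37.5, 5.5).
T_J = -D⁻¹(L+U): T[2,3] = -(1)/(-30.2) = +0.0331; T[2,2] = 0.
  T[0,:] = [+0.0000  +0.0153  -0.1276  +0.0153  -0.0765]
  T[1,:] = [+0.0320  +0.0000  -0.0676  +0.1246  +0.0107]
  T[2,:] = [-0.0430  -0.0728  +0.0000  +0.0331  +0.0861]
  T[3,:] = [+0.0693  -0.0267  +0.0880  +0.0000  +0.0507]
  T[4,:] = [+0.2909  +0.6000  +0.2727  -0.2545  +0.0000]
|eigenvalues of T|: 0.1874, 0.1583, 0.1583, 0.0959, 0.0959.
ρ(T) = max|λ| = 0.1874; 0.1874 < 1 ⇒ converges.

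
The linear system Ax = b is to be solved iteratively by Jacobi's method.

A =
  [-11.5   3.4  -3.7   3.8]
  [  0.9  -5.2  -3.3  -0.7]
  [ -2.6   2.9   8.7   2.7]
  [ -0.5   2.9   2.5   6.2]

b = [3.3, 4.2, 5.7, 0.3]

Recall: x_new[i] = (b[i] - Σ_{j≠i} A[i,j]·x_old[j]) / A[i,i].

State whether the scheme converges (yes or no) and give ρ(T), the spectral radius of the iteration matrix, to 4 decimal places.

Let D = diag(-11.5, -5.2, 8.7, 6.2); L, U the strict triangles.
Jacobi: T = -D⁻¹(L+U), T[0,2] = -(-3.7)/(-11.5) = -0.3217; T[0,0] = 0.
  T[0,:] = [+0.0000  +0.2957  -0.3217  +0.3304]
  T[1,:] = [+0.1731  +0.0000  -0.6346  -0.1346]
  T[2,:] = [+0.2989  -0.3333  +0.0000  -0.3103]
  T[3,:] = [+0.0806  -0.4677  -0.4032  +0.0000]
eigenvalue magnitudes: 0.8252, 0.4010, 0.4010, 0.2355.
ρ = 0.8252; 0.8252 < 1: convergent.

yes, ρ = 0.8252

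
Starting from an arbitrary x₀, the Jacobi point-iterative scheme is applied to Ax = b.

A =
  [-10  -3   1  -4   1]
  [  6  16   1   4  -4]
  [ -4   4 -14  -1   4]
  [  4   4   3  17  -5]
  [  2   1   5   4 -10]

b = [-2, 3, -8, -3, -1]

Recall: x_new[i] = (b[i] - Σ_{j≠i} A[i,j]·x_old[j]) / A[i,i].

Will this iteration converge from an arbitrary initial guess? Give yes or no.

yes

Write A = D+L+U with D = diag(-10, 16, -14, 17, -10).
Jacobi: T = -D⁻¹(L+U), T[1,2] = -(1)/(16) = -0.0625; T[1,1] = 0.
  T[0,:] = [+0.0000 -0.3000 +0.1000 -0.4000 +0.1000]
  T[1,:] = [-0.3750 +0.0000 -0.0625 -0.2500 +0.2500]
  T[2,:] = [-0.2857 +0.2857 +0.0000 -0.0714 +0.2857]
  T[3,:] = [-0.2353 -0.2353 -0.1765 +0.0000 +0.2941]
  T[4,:] = [+0.2000 +0.1000 +0.5000 +0.4000 +0.0000]
eigenvalue magnitudes: 0.8441, 0.4786, 0.3048, 0.3048, 0.1719.
ρ(T) = max|λ| = 0.8441; 0.8441 < 1, so it converges for any x₀.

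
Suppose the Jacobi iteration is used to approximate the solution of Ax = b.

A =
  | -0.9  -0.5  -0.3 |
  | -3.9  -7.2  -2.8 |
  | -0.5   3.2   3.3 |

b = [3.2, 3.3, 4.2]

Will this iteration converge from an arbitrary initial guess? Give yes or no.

yes

Diagonal D = diag(-0.9, -7.2, 3.3); L, U strict lower/upper.
T_J = -D⁻¹(L+U): T[1,0] = -(-3.9)/(-7.2) = -0.5417; T[1,1] = 0.
  T[0,:] = [+0.0000  -0.5556  -0.3333]
  T[1,:] = [-0.5417  +0.0000  -0.3889]
  T[2,:] = [+0.1515  -0.9697  +0.0000]
|λ(T)| sorted: 0.8876, 0.6351, 0.2525.
ρ(T) = max|λ| = 0.8876; 0.8876 < 1, so it converges for any x₀.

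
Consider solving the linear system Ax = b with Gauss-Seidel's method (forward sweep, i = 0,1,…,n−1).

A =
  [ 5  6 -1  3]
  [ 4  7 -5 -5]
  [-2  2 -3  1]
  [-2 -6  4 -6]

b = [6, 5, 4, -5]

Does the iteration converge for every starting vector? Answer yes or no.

no

Diagonal D = diag(5, 7, -3, -6); L, U strict lower/upper.
Gauss-Seidel: T = -(D+L)⁻¹U, row 0 first, T[0,2] = -(-1)/(5) = +0.2000; later rows by forward substitution.
  T[0,:] = [+0.0000, -1.2000, +0.2000, -0.6000]
  T[1,:] = [+0.0000, +0.6857, +0.6000, +1.0571]
  T[2,:] = [+0.0000, +1.2571, +0.2667, +1.4381]
  T[3,:] = [+0.0000, +0.5524, -0.4889, +0.1016]
|λ(T)| sorted: 1.3654, 0.2641, 0.2641, 0.0000.
spectral radius ρ = 1.3654; 1.3654 > 1: divergent.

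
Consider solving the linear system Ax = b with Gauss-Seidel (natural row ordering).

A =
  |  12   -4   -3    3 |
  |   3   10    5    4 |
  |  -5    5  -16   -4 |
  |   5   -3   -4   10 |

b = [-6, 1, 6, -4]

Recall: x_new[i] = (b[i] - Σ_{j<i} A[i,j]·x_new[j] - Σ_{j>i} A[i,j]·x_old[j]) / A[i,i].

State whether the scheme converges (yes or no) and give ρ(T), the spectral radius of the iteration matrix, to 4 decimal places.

yes, ρ = 0.7581

A = D + L + U where D = diag(12, 10, -16, 10).
T_GS = -(D+L)⁻¹U: row 0 first, T[0,2] = -(-3)/(12) = +0.2500; later rows by forward substitution.
  T[0,:] = [+0.0000 +0.3333 +0.2500 -0.2500]
  T[1,:] = [+0.0000 -0.1000 -0.5750 -0.3250]
  T[2,:] = [+0.0000 -0.1354 -0.2578 -0.2734]
  T[3,:] = [+0.0000 -0.2508 -0.4006 -0.0819]
eigenvalue magnitudes: 0.7581, 0.1658, 0.1658, 0.0000.
ρ = 0.7581; 0.7581 < 1 ⇒ converges.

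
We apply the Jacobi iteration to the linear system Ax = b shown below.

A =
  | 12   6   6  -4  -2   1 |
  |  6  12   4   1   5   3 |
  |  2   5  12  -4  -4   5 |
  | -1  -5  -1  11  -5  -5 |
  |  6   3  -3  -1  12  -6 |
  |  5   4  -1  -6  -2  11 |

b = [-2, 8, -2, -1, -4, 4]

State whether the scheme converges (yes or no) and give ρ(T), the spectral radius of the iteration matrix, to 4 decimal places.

A = D + L + U where D = diag(12, 12, 12, 11, 12, 11).
T_J = -D⁻¹(L+U): T[4,1] = -(3)/(12) = -0.2500; T[4,4] = 0.
  T[0,:] = [+0.0000  -0.5000  -0.5000  +0.3333  +0.1667  -0.0833]
  T[1,:] = [-0.5000  +0.0000  -0.3333  -0.0833  -0.4167  -0.2500]
  T[2,:] = [-0.1667  -0.4167  +0.0000  +0.3333  +0.3333  -0.4167]
  T[3,:] = [+0.0909  +0.4545  +0.0909  +0.0000  +0.4545  +0.4545]
  T[4,:] = [-0.5000  -0.2500  +0.2500  +0.0833  +0.0000  +0.5000]
  T[5,:] = [-0.4545  -0.3636  +0.0909  +0.5455  +0.1818  +0.0000]
eigenvalue magnitudes: 1.2153, 0.7356, 0.4958, 0.4958, 0.4228, 0.4228.
ρ(T) = max|λ| = 1.2153; 1.2153 > 1 ⇒ diverges.

no, ρ = 1.2153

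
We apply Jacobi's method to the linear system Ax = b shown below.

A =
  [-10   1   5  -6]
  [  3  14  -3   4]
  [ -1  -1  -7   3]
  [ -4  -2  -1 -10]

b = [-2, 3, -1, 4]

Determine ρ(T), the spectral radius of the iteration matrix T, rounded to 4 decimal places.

0.5901

Write A = D+L+U with D = diag(-10, 14, -7, -10).
T_J = -D⁻¹(L+U): T[1,2] = -(-3)/(14) = +0.2143; T[1,1] = 0.
  T[0,:] = [+0.0000  +0.1000  +0.5000  -0.6000]
  T[1,:] = [-0.2143  +0.0000  +0.2143  -0.2857]
  T[2,:] = [-0.1429  -0.1429  +0.0000  +0.4286]
  T[3,:] = [-0.4000  -0.2000  -0.1000  +0.0000]
|λ(T)| sorted: 0.5901, 0.4364, 0.4364, 0.0499.
ρ = 0.5901; 0.5901 < 1: convergent.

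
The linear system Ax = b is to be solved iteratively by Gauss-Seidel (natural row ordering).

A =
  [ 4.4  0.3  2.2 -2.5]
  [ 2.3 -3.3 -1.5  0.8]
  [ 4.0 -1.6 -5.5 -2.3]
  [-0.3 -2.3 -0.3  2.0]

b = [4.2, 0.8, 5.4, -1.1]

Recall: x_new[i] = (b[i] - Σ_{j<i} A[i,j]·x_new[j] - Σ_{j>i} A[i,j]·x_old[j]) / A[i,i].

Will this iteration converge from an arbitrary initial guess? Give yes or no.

Split A = D + L + U, D = diag(4.4, -3.3, -5.5, 2).
T_GS = -(D+L)⁻¹U: row 0 first, T[0,2] = -(2.2)/(4.4) = -0.5000; later rows by forward substitution.
  T[0,:] = [+0.0000, -0.0682, -0.5000, +0.5682]
  T[1,:] = [+0.0000, -0.0475, -0.8030, +0.6384]
  T[2,:] = [+0.0000, -0.0358, -0.1300, -0.1907]
  T[3,:] = [+0.0000, -0.0702, -1.0180, +0.7908]
moduli |λ_i(T)| = 0.9424, 0.3353, 0.0062, 0.0000.
spectral radius ρ = 0.9424; 0.9424 < 1, so it converges for any x₀.

yes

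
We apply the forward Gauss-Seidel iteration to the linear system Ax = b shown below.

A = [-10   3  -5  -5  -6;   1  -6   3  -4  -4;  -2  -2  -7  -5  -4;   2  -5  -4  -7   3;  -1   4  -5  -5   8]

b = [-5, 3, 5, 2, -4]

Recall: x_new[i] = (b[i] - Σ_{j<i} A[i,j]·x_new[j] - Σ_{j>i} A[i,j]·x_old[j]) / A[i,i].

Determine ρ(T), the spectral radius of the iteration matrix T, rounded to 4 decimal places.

A = D + L + U where D = diag(-10, -6, -7, -7, 8).
T_GS = -(D+L)⁻¹U: row 0 first, T[0,3] = -(-5)/(-10) = -0.5000; later rows by forward substitution.
  T[0,:] = [+0.0000 +0.3000 -0.5000 -0.5000 -0.6000]
  T[1,:] = [+0.0000 +0.0500 +0.4167 -0.7500 -0.7667]
  T[2,:] = [+0.0000 -0.1000 +0.0238 -0.3571 -0.1810]
  T[3,:] = [+0.0000 +0.1071 -0.4541 +0.5969 +0.9082]
  T[4,:] = [+0.0000 +0.0170 -0.5398 +0.4624 +0.7628]
|λ(T)| sorted: 1.4270, 0.1609, 0.1609, 0.1553, 0.0000.
spectral radius ρ = 1.4270; 1.4270 > 1, so it fails to converge.

1.4270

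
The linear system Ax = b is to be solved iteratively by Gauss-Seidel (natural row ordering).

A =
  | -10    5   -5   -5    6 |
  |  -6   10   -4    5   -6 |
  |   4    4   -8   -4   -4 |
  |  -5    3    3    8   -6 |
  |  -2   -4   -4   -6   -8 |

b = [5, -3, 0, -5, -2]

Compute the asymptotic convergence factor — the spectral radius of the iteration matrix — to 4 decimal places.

1.3504

Let D = diag(-10, 10, -8, 8, -8); L, U the strict triangles.
T_GS = -(D+L)⁻¹U: row 0 first, T[0,2] = -(-5)/(-10) = -0.5000; later rows by forward substitution.
  T[0,:] = [+0.0000 +0.5000 -0.5000 -0.5000 +0.6000]
  T[1,:] = [+0.0000 +0.3000 +0.1000 -0.8000 +0.9600]
  T[2,:] = [+0.0000 +0.4000 -0.2000 -1.1500 +0.2800]
  T[3,:] = [+0.0000 +0.0500 -0.2750 +0.4188 +0.6600]
  T[4,:] = [+0.0000 -0.5125 +0.3813 +0.7859 -1.2650]
eigenvalue magnitudes: 1.3504, 0.9456, 0.2909, 0.0505, 0.0000.
ρ(T) = max|λ| = 1.3504; 1.3504 > 1, so it fails to converge.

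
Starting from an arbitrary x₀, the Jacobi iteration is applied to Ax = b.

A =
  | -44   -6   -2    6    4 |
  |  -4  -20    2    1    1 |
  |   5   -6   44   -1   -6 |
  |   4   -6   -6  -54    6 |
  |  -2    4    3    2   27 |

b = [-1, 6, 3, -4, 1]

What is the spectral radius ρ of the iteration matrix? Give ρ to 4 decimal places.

0.2720

Split A = D + L + U, D = diag(-44, -20, 44, -54, 27).
T_J = -D⁻¹(L+U): T[4,1] = -(4)/(27) = -0.1481; T[4,4] = 0.
  T[0,:] = [+0.0000  -0.1364  -0.0455  +0.1364  +0.0909]
  T[1,:] = [-0.2000  +0.0000  +0.1000  +0.0500  +0.0500]
  T[2,:] = [-0.1136  +0.1364  +0.0000  +0.0227  +0.1364]
  T[3,:] = [+0.0741  -0.1111  -0.1111  +0.0000  +0.1111]
  T[4,:] = [+0.0741  -0.1481  -0.1111  -0.0741  +0.0000]
moduli |λ_i(T)| = 0.2720, 0.1754, 0.1754, 0.1721, 0.0273.
spectral radius ρ = 0.2720; 0.2720 < 1 ⇒ converges.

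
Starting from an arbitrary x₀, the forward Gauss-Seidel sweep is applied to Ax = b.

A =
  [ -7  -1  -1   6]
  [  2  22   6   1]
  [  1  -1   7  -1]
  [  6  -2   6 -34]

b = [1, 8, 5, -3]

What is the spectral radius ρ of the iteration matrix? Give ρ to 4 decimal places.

Diagonal D = diag(-7, 22, 7, -34); L, U strict lower/upper.
T_GS = -(D+L)⁻¹U: row 0 first, T[0,3] = -(6)/(-7) = +0.8571; later rows by forward substitution.
  T[0,:] = [+0.0000  -0.1429  -0.1429  +0.8571]
  T[1,:] = [+0.0000  +0.0130  -0.2597  -0.1234]
  T[2,:] = [+0.0000  +0.0223  -0.0167  +0.0028]
  T[3,:] = [+0.0000  -0.0220  -0.0129  +0.1590]
|roots of det(T-λI)|: 0.1744, 0.0750, 0.0750, 0.0000.
ρ = 0.1744; 0.1744 < 1: convergent.

0.1744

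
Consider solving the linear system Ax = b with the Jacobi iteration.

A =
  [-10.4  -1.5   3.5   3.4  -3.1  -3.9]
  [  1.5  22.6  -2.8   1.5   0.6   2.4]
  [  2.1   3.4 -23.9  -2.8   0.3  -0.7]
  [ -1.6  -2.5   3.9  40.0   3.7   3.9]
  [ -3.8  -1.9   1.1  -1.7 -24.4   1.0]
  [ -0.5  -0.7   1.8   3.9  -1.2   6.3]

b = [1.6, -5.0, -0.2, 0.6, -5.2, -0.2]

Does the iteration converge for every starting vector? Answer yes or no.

Write A = D+L+U with D = diag(-10.4, 22.6, -23.9, 40, -24.4, 6.3).
Jacobi T = -D⁻¹(L+U): T[5,0] = -(-0.5)/(6.3) = +0.0794; T[5,5] = 0.
  T[0,:] = [+0.0000 -0.1442 +0.3365 +0.3269 -0.2981 -0.3750]
  T[1,:] = [-0.0664 +0.0000 +0.1239 -0.0664 -0.0265 -0.1062]
  T[2,:] = [+0.0879 +0.1423 +0.0000 -0.1172 +0.0126 -0.0293]
  T[3,:] = [+0.0400 +0.0625 -0.0975 +0.0000 -0.0925 -0.0975]
  T[4,:] = [-0.1557 -0.0779 +0.0451 -0.0697 +0.0000 +0.0410]
  T[5,:] = [+0.0794 +0.1111 -0.2857 -0.6190 +0.1905 +0.0000]
|roots of det(T-λI)|: 0.4345, 0.3413, 0.3413, 0.1580, 0.0670, 0.0627.
ρ(T) = max|λ| = 0.4345; 0.4345 < 1 ⇒ converges.

yes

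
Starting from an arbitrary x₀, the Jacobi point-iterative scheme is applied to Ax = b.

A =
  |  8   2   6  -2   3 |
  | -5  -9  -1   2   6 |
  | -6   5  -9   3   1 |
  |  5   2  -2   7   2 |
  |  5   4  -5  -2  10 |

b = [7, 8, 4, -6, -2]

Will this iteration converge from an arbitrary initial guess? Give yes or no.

no

Diagonal D = diag(8, -9, -9, 7, 10); L, U strict lower/upper.
Jacobi: T = -D⁻¹(L+U), T[1,2] = -(-1)/(-9) = -0.1111; T[1,1] = 0.
  T[0,:] = [+0.0000  -0.2500  -0.7500  +0.2500  -0.3750]
  T[1,:] = [-0.5556  +0.0000  -0.1111  +0.2222  +0.6667]
  T[2,:] = [-0.6667  +0.5556  +0.0000  +0.3333  +0.1111]
  T[3,:] = [-0.7143  -0.2857  +0.2857  +0.0000  -0.2857]
  T[4,:] = [-0.5000  -0.4000  +0.5000  +0.2000  +0.0000]
|λ(T)| sorted: 1.2026, 0.6656, 0.6656, 0.5463, 0.5463.
spectral radius ρ = 1.2026; 1.2026 > 1 ⇒ diverges.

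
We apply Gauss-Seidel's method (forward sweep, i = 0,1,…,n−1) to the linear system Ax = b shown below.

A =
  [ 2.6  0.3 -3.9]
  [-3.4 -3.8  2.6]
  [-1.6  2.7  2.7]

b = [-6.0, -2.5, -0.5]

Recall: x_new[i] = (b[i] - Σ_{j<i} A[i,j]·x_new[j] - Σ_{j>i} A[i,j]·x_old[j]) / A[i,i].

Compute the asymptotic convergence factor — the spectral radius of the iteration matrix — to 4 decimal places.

A = D + L + U where D = diag(2.6, -3.8, 2.7).
T_GS = -(D+L)⁻¹U: row 0 first, T[0,2] = -(-3.9)/(2.6) = +1.5000; later rows by forward substitution.
  T[0,:] = [+0.0000 -0.1154 +1.5000]
  T[1,:] = [+0.0000 +0.1032 -0.6579]
  T[2,:] = [+0.0000 -0.1716 +1.5468]
eigenvalue magnitudes: 1.6212, 0.0289, 0.0000.
ρ = 1.6212; 1.6212 > 1, so it fails to converge.

1.6212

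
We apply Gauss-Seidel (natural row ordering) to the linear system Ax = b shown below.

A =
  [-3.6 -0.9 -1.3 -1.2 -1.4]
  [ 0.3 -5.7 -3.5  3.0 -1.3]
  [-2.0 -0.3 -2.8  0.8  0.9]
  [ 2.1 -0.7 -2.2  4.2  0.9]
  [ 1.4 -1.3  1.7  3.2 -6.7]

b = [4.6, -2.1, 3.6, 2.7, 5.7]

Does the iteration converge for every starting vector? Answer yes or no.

yes

Diagonal D = diag(-3.6, -5.7, -2.8, 4.2, -6.7); L, U strict lower/upper.
Gauss-Seidel: T = -(D+L)⁻¹U, row 0 first, T[0,4] = -(-1.4)/(-3.6) = -0.3889; later rows by forward substitution.
  T[0,:] = [+0.0000  -0.2500  -0.3611  -0.3333  -0.3889]
  T[1,:] = [+0.0000  -0.0132  -0.6330  +0.5088  -0.2485]
  T[2,:] = [+0.0000  +0.1800  +0.3258  +0.4693  +0.6258]
  T[3,:] = [+0.0000  +0.2171  +0.2457  +0.4973  +0.2666]
  T[4,:] = [+0.0000  +0.0997  +0.2474  +0.1882  +0.2531]
eigenvalue magnitudes: 0.9044, 0.3813, 0.1934, 0.0294, 0.0000.
ρ = 0.9044; 0.9044 < 1: convergent.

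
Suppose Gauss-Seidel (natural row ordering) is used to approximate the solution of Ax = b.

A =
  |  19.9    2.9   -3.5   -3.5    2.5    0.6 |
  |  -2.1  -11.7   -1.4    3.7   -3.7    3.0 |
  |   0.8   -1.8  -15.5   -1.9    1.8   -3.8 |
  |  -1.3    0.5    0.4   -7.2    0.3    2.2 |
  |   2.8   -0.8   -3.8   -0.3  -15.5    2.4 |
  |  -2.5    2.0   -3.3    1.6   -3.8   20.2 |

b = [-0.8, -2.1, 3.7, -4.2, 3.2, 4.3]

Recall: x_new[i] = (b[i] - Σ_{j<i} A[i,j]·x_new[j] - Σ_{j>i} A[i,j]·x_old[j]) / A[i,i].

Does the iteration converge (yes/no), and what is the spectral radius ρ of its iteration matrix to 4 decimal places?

yes, ρ = 0.1775

A = D + L + U where D = diag(19.9, -11.7, -15.5, -7.2, -15.5, 20.2).
T_GS = -(D+L)⁻¹U: row 0 first, T[0,5] = -(0.6)/(19.9) = -0.0302; later rows by forward substitution.
  T[0,:] = [+0.0000  -0.1457  +0.1759  +0.1759  -0.1256  -0.0302]
  T[1,:] = [+0.0000  +0.0262  -0.1512  +0.2847  -0.2937  +0.2618]
  T[2,:] = [+0.0000  -0.0106  +0.0266  -0.1466  +0.1438  -0.2771]
  T[3,:] = [+0.0000  +0.0275  -0.0408  -0.0201  +0.0519  +0.3138]
  T[4,:] = [+0.0000  -0.0256  +0.0338  +0.0534  -0.0438  +0.1977]
  T[5,:] = [+0.0000  -0.0294  +0.0507  -0.0187  +0.0247  -0.0626]
moduli |λ_i(T)| = 0.1775, 0.1300, 0.1300, 0.0355, 0.0160, 0.0000.
ρ(T) = max|λ| = 0.1775; 0.1775 < 1, so it converges for any x₀.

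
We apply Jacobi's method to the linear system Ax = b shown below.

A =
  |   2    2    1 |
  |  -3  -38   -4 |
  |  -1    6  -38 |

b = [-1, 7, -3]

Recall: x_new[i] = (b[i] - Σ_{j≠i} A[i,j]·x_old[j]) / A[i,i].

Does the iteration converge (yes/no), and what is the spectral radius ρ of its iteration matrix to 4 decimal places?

Diagonal D = diag(2, -38, -38); L, U strict lower/upper.
Jacobi: T = -D⁻¹(L+U), T[1,2] = -(-4)/(-38) = -0.1053; T[1,1] = 0.
  T[0,:] = [+0.0000, -1.0000, -0.5000]
  T[1,:] = [-0.0789, +0.0000, -0.1053]
  T[2,:] = [-0.0263, +0.1579, +0.0000]
|roots of det(T-λI)|: 0.2953, 0.2480, 0.0473.
ρ = 0.2953; 0.2953 < 1: convergent.

yes, ρ = 0.2953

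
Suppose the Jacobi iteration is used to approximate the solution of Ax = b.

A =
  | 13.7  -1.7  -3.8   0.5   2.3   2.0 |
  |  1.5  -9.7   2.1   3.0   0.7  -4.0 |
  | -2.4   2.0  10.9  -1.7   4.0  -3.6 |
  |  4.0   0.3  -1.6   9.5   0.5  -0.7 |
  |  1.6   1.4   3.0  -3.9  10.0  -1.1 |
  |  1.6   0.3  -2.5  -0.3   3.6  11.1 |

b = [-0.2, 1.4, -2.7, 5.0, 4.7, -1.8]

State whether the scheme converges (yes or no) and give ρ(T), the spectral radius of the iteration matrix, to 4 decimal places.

yes, ρ = 0.5340

A = D + L + U where D = diag(13.7, -9.7, 10.9, 9.5, 10, 11.1).
Jacobi: T = -D⁻¹(L+U), T[0,1] = -(-1.7)/(13.7) = +0.1241; T[0,0] = 0.
  T[0,:] = [+0.0000, +0.1241, +0.2774, -0.0365, -0.1679, -0.1460]
  T[1,:] = [+0.1546, +0.0000, +0.2165, +0.3093, +0.0722, -0.4124]
  T[2,:] = [+0.2202, -0.1835, +0.0000, +0.1560, -0.3670, +0.3303]
  T[3,:] = [-0.4211, -0.0316, +0.1684, +0.0000, -0.0526, +0.0737]
  T[4,:] = [-0.1600, -0.1400, -0.3000, +0.3900, +0.0000, +0.1100]
  T[5,:] = [-0.1441, -0.0270, +0.2252, +0.0270, -0.3243, +0.0000]
|λ(T)| sorted: 0.5340, 0.4270, 0.2929, 0.2929, 0.2224, 0.2224.
ρ = 0.5340; 0.5340 < 1 ⇒ converges.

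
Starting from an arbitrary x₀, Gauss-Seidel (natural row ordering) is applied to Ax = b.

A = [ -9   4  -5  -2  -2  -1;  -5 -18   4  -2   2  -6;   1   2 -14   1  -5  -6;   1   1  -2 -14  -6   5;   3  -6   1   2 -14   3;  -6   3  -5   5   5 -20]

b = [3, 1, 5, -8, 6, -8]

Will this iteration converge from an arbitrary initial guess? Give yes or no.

yes

A = D + L + U where D = diag(-9, -18, -14, -14, -14, -20).
GS T = -(D+L)⁻¹U: row 0 first, T[0,3] = -(-2)/(-9) = -0.2222; later rows by forward substitution.
  T[0,:] = [+0.0000  +0.4444  -0.5556  -0.2222  -0.2222  -0.1111]
  T[1,:] = [+0.0000  -0.1235  +0.3765  -0.0494  +0.1728  -0.3025]
  T[2,:] = [+0.0000  +0.0141  +0.0141  +0.0485  -0.3483  -0.4797]
  T[3,:] = [+0.0000  +0.0209  -0.0148  -0.0263  -0.3823  +0.3961]
  T[4,:] = [+0.0000  +0.1521  -0.2815  -0.0268  -0.2012  +0.3424]
  T[5,:] = [+0.0000  -0.1121  +0.1455  +0.0339  +0.0338  +0.2925]
eigenvalue magnitudes: 0.5344, 0.3013, 0.3013, 0.0875, 0.0458, 0.0000.
ρ(T) = max|λ| = 0.5344; 0.5344 < 1 ⇒ converges.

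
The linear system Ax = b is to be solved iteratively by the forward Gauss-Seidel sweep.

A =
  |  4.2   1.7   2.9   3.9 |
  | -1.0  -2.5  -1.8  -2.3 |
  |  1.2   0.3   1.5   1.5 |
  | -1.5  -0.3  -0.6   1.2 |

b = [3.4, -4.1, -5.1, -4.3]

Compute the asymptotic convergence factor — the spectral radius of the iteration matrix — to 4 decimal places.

1.4945

Split A = D + L + U, D = diag(4.2, -2.5, 1.5, 1.2).
Gauss-Seidel: T = -(D+L)⁻¹U, row 0 first, T[0,2] = -(2.9)/(4.2) = -0.6905; later rows by forward substitution.
  T[0,:] = [+0.0000, -0.4048, -0.6905, -0.9286]
  T[1,:] = [+0.0000, +0.1619, -0.4438, -0.5486]
  T[2,:] = [+0.0000, +0.2914, +0.6411, -0.1474]
  T[3,:] = [+0.0000, -0.3198, -0.6535, -1.3716]
moduli |λ_i(T)| = 1.4945, 0.4937, 0.4937, 0.0000.
ρ = 1.4945; 1.4945 > 1 ⇒ diverges.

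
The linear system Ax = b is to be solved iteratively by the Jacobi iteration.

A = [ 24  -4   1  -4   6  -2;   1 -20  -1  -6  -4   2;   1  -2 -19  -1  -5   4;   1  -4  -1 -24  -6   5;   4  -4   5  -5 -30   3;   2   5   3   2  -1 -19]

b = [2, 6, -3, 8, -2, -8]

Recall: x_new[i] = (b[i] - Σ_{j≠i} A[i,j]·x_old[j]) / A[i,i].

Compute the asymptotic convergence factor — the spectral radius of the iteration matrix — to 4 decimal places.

Split A = D + L + U, D = diag(24, -20, -19, -24, -30, -19).
Jacobi: T = -D⁻¹(L+U), T[1,2] = -(-1)/(-20) = -0.0500; T[1,1] = 0.
  T[0,:] = [+0.0000  +0.1667  -0.0417  +0.1667  -0.2500  +0.0833]
  T[1,:] = [+0.0500  +0.0000  -0.0500  -0.3000  -0.2000  +0.1000]
  T[2,:] = [+0.0526  -0.1053  +0.0000  -0.0526  -0.2632  +0.2105]
  T[3,:] = [+0.0417  -0.1667  -0.0417  +0.0000  -0.2500  +0.2083]
  T[4,:] = [+0.1333  -0.1333  +0.1667  -0.1667  +0.0000  +0.1000]
  T[5,:] = [+0.1053  +0.2632  +0.1579  +0.1053  -0.0526  +0.0000]
|eigenvalues of T|: 0.5300, 0.2803, 0.2803, 0.1435, 0.0206, 0.0206.
ρ = 0.5300; 0.5300 < 1, so it converges for any x₀.

0.5300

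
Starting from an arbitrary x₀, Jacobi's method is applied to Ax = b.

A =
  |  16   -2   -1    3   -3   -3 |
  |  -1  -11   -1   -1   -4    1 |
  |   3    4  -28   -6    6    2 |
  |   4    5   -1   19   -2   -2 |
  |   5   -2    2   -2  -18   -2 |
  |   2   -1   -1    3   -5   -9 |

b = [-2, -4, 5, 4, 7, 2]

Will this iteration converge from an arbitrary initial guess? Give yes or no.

yes

Write A = D+L+U with D = diag(16, -11, -28, 19, -18, -9).
Jacobi T = -D⁻¹(L+U): T[4,3] = -(-2)/(-18) = -0.1111; T[4,4] = 0.
  T[0,:] = [+0.0000  +0.1250  +0.0625  -0.1875  +0.1875  +0.1875]
  T[1,:] = [-0.0909  +0.0000  -0.0909  -0.0909  -0.3636  +0.0909]
  T[2,:] = [+0.1071  +0.1429  +0.0000  -0.2143  +0.2143  +0.0714]
  T[3,:] = [-0.2105  -0.2632  +0.0526  +0.0000  +0.1053  +0.1053]
  T[4,:] = [+0.2778  -0.1111  +0.1111  -0.1111  +0.0000  -0.1111]
  T[5,:] = [+0.2222  -0.1111  -0.1111  +0.3333  -0.5556  +0.0000]
|roots of det(T-λI)|: 0.5375, 0.4430, 0.4430, 0.2953, 0.2024, 0.0693.
ρ(T) = max|λ| = 0.5375; 0.5375 < 1: convergent.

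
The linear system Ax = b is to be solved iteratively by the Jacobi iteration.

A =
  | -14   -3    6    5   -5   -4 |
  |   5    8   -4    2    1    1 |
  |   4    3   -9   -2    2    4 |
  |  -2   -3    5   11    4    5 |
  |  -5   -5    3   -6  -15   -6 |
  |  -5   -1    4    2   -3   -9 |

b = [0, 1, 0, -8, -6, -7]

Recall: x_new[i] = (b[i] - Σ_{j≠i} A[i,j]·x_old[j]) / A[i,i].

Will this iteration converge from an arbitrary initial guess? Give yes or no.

no

Diagonal D = diag(-14, 8, -9, 11, -15, -9); L, U strict lower/upper.
T_J = -D⁻¹(L+U): T[4,1] = -(-5)/(-15) = -0.3333; T[4,4] = 0.
  T[0,:] = [+0.0000 -0.2143 +0.4286 +0.3571 -0.3571 -0.2857]
  T[1,:] = [-0.6250 +0.0000 +0.5000 -0.2500 -0.1250 -0.1250]
  T[2,:] = [+0.4444 +0.3333 +0.0000 -0.2222 +0.2222 +0.4444]
  T[3,:] = [+0.1818 +0.2727 -0.4545 +0.0000 -0.3636 -0.4545]
  T[4,:] = [-0.3333 -0.3333 +0.2000 -0.4000 +0.0000 -0.4000]
  T[5,:] = [-0.5556 -0.1111 +0.4444 +0.2222 -0.3333 +0.0000]
moduli |λ_i(T)| = 1.3695, 0.6343, 0.4098, 0.4098, 0.3215, 0.3190.
ρ = 1.3695; 1.3695 > 1: divergent.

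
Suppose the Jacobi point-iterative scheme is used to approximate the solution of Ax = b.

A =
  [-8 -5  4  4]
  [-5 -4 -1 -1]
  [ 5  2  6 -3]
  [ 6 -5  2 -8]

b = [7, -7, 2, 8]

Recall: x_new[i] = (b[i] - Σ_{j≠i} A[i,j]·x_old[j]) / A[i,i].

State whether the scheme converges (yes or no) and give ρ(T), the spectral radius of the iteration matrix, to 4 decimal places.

no, ρ = 1.3338

Diagonal D = diag(-8, -4, 6, -8); L, U strict lower/upper.
Jacobi T = -D⁻¹(L+U): T[0,3] = -(4)/(-8) = +0.5000; T[0,0] = 0.
  T[0,:] = [+0.0000  -0.6250  +0.5000  +0.5000]
  T[1,:] = [-1.2500  +0.0000  -0.2500  -0.2500]
  T[2,:] = [-0.8333  -0.3333  +0.0000  +0.5000]
  T[3,:] = [+0.7500  -0.6250  +0.2500  +0.0000]
eigenvalue magnitudes: 1.3338, 0.5294, 0.4990, 0.4990.
spectral radius ρ = 1.3338; 1.3338 > 1: divergent.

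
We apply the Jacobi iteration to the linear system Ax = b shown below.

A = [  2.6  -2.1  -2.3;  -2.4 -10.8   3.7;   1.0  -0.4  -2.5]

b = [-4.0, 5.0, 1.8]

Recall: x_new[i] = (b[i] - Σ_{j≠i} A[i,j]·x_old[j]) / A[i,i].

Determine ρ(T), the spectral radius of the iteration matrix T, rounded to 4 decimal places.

0.5978

A = D + L + U where D = diag(2.6, -10.8, -2.5).
T_J = -D⁻¹(L+U): T[1,2] = -(3.7)/(-10.8) = +0.3426; T[1,1] = 0.
  T[0,:] = [+0.0000 +0.8077 +0.8846]
  T[1,:] = [-0.2222 +0.0000 +0.3426]
  T[2,:] = [+0.4000 -0.1600 +0.0000]
eigenvalue magnitudes: 0.5978, 0.4876, 0.4876.
spectral radius ρ = 0.5978; 0.5978 < 1 ⇒ converges.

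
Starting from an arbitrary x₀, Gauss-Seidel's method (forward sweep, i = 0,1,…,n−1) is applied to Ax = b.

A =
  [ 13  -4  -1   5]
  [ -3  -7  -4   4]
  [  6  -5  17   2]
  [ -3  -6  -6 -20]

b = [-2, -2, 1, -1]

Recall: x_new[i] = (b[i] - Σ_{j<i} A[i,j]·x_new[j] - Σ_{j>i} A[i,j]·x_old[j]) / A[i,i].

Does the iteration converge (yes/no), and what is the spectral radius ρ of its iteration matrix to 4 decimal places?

Split A = D + L + U, D = diag(13, -7, 17, -20).
GS T = -(D+L)⁻¹U: row 0 first, T[0,3] = -(5)/(13) = -0.3846; later rows by forward substitution.
  T[0,:] = [+0.0000 +0.3077 +0.0769 -0.3846]
  T[1,:] = [+0.0000 -0.1319 -0.6044 +0.7363]
  T[2,:] = [+0.0000 -0.1474 -0.2049 +0.2346]
  T[3,:] = [+0.0000 +0.0376 +0.2313 -0.2336]
moduli |λ_i(T)| = 0.6741, 0.0678, 0.0678, 0.0000.
ρ(T) = max|λ| = 0.6741; 0.6741 < 1 ⇒ converges.

yes, ρ = 0.6741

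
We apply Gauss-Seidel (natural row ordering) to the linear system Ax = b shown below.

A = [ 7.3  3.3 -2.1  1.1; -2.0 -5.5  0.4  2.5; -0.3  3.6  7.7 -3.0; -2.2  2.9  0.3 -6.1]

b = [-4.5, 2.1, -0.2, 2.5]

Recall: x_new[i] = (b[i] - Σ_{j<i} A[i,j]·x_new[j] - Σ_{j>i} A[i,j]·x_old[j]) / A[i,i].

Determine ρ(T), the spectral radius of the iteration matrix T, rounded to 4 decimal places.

Diagonal D = diag(7.3, -5.5, 7.7, -6.1); L, U strict lower/upper.
T_GS = -(D+L)⁻¹U: row 0 first, T[0,2] = -(-2.1)/(7.3) = +0.2877; later rows by forward substitution.
  T[0,:] = [+0.0000, -0.4521, +0.2877, -0.1507]
  T[1,:] = [+0.0000, +0.1644, -0.0319, +0.5093]
  T[2,:] = [+0.0000, -0.0945, +0.0261, +0.1456]
  T[3,:] = [+0.0000, +0.2365, -0.1176, +0.3037]
moduli |λ_i(T)| = 0.5835, 0.0890, 0.0890, 0.0000.
ρ(T) = max|λ| = 0.5835; 0.5835 < 1: convergent.

0.5835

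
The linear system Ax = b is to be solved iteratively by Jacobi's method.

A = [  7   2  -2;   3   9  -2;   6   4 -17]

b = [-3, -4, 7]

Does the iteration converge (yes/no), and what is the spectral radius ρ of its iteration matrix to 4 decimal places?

yes, ρ = 0.5716

A = D + L + U where D = diag(7, 9, -17).
Jacobi: T = -D⁻¹(L+U), T[1,2] = -(-2)/(9) = +0.2222; T[1,1] = 0.
  T[0,:] = [+0.0000 -0.2857 +0.2857]
  T[1,:] = [-0.3333 +0.0000 +0.2222]
  T[2,:] = [+0.3529 +0.2353 +0.0000]
|roots of det(T-λI)|: 0.5716, 0.3432, 0.2285.
ρ = 0.5716; 0.5716 < 1 ⇒ converges.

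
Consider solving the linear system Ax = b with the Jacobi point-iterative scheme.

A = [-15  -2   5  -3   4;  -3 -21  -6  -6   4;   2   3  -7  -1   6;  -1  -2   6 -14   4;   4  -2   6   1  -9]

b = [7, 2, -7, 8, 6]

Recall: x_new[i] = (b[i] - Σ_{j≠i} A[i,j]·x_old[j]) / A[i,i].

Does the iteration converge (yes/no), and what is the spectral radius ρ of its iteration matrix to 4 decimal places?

yes, ρ = 0.9145

Let D = diag(-15, -21, -7, -14, -9); L, U the strict triangles.
Jacobi: T = -D⁻¹(L+U), T[2,3] = -(-1)/(-7) = -0.1429; T[2,2] = 0.
  T[0,:] = [+0.0000 -0.1333 +0.3333 -0.2000 +0.2667]
  T[1,:] = [-0.1429 +0.0000 -0.2857 -0.2857 +0.1905]
  T[2,:] = [+0.2857 +0.4286 +0.0000 -0.1429 +0.8571]
  T[3,:] = [-0.0714 -0.1429 +0.4286 +0.0000 +0.2857]
  T[4,:] = [+0.4444 -0.2222 +0.6667 +0.1111 +0.0000]
moduli |λ_i(T)| = 0.9145, 0.4654, 0.4654, 0.1857, 0.1711.
spectral radius ρ = 0.9145; 0.9145 < 1 ⇒ converges.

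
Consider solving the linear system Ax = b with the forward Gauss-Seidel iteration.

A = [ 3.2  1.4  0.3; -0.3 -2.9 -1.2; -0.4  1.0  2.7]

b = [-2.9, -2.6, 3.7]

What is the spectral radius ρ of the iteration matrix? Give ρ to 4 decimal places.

0.2776

Split A = D + L + U, D = diag(3.2, -2.9, 2.7).
Gauss-Seidel: T = -(D+L)⁻¹U, row 0 first, T[0,2] = -(0.3)/(3.2) = -0.0938; later rows by forward substitution.
  T[0,:] = [+0.0000, -0.4375, -0.0938]
  T[1,:] = [+0.0000, +0.0453, -0.4041]
  T[2,:] = [+0.0000, -0.0816, +0.1358]
eigenvalue magnitudes: 0.2776, 0.0966, 0.0000.
spectral radius ρ = 0.2776; 0.2776 < 1, so it converges for any x₀.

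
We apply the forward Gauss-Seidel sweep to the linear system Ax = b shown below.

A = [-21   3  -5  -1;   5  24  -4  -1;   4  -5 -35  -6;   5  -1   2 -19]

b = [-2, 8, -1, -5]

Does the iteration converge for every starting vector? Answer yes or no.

Let D = diag(-21, 24, -35, -19); L, U the strict triangles.
Gauss-Seidel: T = -(D+L)⁻¹U, row 0 first, T[0,1] = -(3)/(-21) = +0.1429; later rows by forward substitution.
  T[0,:] = [+0.0000  +0.1429  -0.2381  -0.0476]
  T[1,:] = [+0.0000  -0.0298  +0.2163  +0.0516]
  T[2,:] = [+0.0000  +0.0206  -0.0581  -0.1842]
  T[3,:] = [+0.0000  +0.0413  -0.0802  -0.0346]
|λ(T)| sorted: 0.2200, 0.0699, 0.0699, 0.0000.
ρ = 0.2200; 0.2200 < 1: convergent.

yes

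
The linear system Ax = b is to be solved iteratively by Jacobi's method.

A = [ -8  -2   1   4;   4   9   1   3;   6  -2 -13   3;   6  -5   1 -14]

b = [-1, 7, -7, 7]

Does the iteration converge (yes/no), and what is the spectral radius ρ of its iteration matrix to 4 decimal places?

yes, ρ = 0.8697

Split A = D + L + U, D = diag(-8, 9, -13, -14).
Jacobi T = -D⁻¹(L+U): T[0,1] = -(-2)/(-8) = -0.2500; T[0,0] = 0.
  T[0,:] = [+0.0000 -0.2500 +0.1250 +0.5000]
  T[1,:] = [-0.4444 +0.0000 -0.1111 -0.3333]
  T[2,:] = [+0.4615 -0.1538 +0.0000 +0.2308]
  T[3,:] = [+0.4286 -0.3571 +0.0714 +0.0000]
moduli |λ_i(T)| = 0.8697, 0.4383, 0.3378, 0.0936.
ρ = 0.8697; 0.8697 < 1: convergent.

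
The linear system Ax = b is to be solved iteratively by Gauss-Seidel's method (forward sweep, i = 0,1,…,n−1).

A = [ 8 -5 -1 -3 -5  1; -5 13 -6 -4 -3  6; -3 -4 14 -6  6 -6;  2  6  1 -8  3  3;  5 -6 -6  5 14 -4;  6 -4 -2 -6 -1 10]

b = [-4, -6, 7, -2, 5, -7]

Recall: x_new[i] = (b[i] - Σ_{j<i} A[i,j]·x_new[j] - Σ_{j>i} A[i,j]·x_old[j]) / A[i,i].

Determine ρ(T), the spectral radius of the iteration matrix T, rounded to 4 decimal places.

Write A = D+L+U with D = diag(8, 13, 14, -8, 14, 10).
T_GS = -(D+L)⁻¹U: row 0 first, T[0,5] = -(1)/(8) = -0.1250; later rows by forward substitution.
  T[0,:] = [+0.0000 +0.6250 +0.1250 +0.3750 +0.6250 -0.1250]
  T[1,:] = [+0.0000 +0.2404 +0.5096 +0.4519 +0.4712 -0.5096]
  T[2,:] = [+0.0000 +0.2026 +0.1724 +0.6380 -0.1600 +0.2562]
  T[3,:] = [+0.0000 +0.3619 +0.4350 +0.5124 +0.8646 -0.0064]
  T[4,:] = [+0.0000 -0.1626 +0.0923 +0.1502 -0.3987 +0.2240]
  T[5,:] = [+0.0000 -0.0375 +0.4336 +0.4059 +0.2604 -0.0591]
|roots of det(T-λI)|: 1.2428, 0.4997, 0.4997, 0.2765, 0.0926, 0.0000.
ρ(T) = max|λ| = 1.2428; 1.2428 > 1, so it fails to converge.

1.2428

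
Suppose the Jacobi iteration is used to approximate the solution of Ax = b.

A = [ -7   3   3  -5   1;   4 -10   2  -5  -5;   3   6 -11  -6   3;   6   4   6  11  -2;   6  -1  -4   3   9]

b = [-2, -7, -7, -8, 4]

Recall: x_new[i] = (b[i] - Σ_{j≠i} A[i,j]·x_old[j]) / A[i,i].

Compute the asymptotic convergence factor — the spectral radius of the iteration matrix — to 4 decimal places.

Diagonal D = diag(-7, -10, -11, 11, 9); L, U strict lower/upper.
Jacobi: T = -D⁻¹(L+U), T[0,1] = -(3)/(-7) = +0.4286; T[0,0] = 0.
  T[0,:] = [+0.0000, +0.4286, +0.4286, -0.7143, +0.1429]
  T[1,:] = [+0.4000, +0.0000, +0.2000, -0.5000, -0.5000]
  T[2,:] = [+0.2727, +0.5455, +0.0000, -0.5455, +0.2727]
  T[3,:] = [-0.5455, -0.3636, -0.5455, +0.0000, +0.1818]
  T[4,:] = [-0.6667, +0.1111, +0.4444, -0.3333, +0.0000]
eigenvalue magnitudes: 1.3680, 0.6538, 0.6538, 0.2969, 0.2969.
ρ(T) = max|λ| = 1.3680; 1.3680 > 1, so it fails to converge.

1.3680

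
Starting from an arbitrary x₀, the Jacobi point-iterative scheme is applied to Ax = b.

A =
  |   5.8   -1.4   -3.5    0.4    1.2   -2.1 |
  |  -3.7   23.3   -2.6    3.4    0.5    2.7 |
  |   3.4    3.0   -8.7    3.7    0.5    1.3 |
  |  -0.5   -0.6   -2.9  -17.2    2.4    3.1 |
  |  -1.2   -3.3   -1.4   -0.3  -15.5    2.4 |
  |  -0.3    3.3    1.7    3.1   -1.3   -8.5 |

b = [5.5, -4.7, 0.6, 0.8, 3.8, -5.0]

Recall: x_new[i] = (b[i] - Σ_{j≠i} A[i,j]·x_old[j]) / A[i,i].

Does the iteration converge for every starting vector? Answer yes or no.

yes

Split A = D + L + U, D = diag(5.8, 23.3, -8.7, -17.2, -15.5, -8.5).
T_J = -D⁻¹(L+U): T[5,3] = -(3.1)/(-8.5) = +0.3647; T[5,5] = 0.
  T[0,:] = [+0.0000 +0.2414 +0.6034 -0.0690 -0.2069 +0.3621]
  T[1,:] = [+0.1588 +0.0000 +0.1116 -0.1459 -0.0215 -0.1159]
  T[2,:] = [+0.3908 +0.3448 +0.0000 +0.4253 +0.0575 +0.1494]
  T[3,:] = [-0.0291 -0.0349 -0.1686 +0.0000 +0.1395 +0.1802]
  T[4,:] = [-0.0774 -0.2129 -0.0903 -0.0194 +0.0000 +0.1548]
  T[5,:] = [-0.0353 +0.3882 +0.2000 +0.3647 -0.1529 +0.0000]
eigenvalue magnitudes: 0.6691, 0.4258, 0.4258, 0.1152, 0.1152, 0.0595.
spectral radius ρ = 0.6691; 0.6691 < 1 ⇒ converges.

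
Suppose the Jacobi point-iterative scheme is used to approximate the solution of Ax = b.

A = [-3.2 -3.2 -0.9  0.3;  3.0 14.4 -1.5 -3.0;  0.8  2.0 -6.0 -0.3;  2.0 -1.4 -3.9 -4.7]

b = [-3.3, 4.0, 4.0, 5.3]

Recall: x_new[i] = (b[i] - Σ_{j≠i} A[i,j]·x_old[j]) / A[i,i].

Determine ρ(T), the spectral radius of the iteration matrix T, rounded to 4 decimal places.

Let D = diag(-3.2, 14.4, -6, -4.7); L, U the strict triangles.
Jacobi: T = -D⁻¹(L+U), T[0,2] = -(-0.9)/(-3.2) = -0.2812; T[0,0] = 0.
  T[0,:] = [+0.0000, -1.0000, -0.2812, +0.0938]
  T[1,:] = [-0.2083, +0.0000, +0.1042, +0.2083]
  T[2,:] = [+0.1333, +0.3333, +0.0000, -0.0500]
  T[3,:] = [+0.4255, -0.2979, -0.8298, +0.0000]
moduli |λ_i(T)| = 0.6728, 0.4196, 0.4196, 0.0885.
ρ(T) = max|λ| = 0.6728; 0.6728 < 1, so it converges for any x₀.

0.6728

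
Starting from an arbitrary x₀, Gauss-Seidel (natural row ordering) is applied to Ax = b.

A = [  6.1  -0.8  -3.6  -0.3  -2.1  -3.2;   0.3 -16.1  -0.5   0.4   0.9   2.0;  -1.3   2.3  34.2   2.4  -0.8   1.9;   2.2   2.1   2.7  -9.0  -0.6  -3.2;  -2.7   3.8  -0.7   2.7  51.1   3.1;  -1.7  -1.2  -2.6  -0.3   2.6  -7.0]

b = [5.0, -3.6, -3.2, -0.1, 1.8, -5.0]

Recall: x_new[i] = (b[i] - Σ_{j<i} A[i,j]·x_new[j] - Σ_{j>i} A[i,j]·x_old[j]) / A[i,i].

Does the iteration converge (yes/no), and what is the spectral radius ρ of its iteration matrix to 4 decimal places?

Let D = diag(6.1, -16.1, 34.2, -9, 51.1, -7); L, U the strict triangles.
T_GS = -(D+L)⁻¹U: row 0 first, T[0,4] = -(-2.1)/(6.1) = +0.3443; later rows by forward substitution.
  T[0,:] = [+0.0000, +0.1311, +0.5902, +0.0492, +0.3443, +0.5246]
  T[1,:] = [+0.0000, +0.0024, -0.0201, +0.0258, +0.0623, +0.1340]
  T[2,:] = [+0.0000, +0.0048, +0.0238, -0.0700, +0.0323, -0.0446]
  T[3,:] = [+0.0000, +0.0341, +0.1467, -0.0030, +0.0417, -0.2094]
  T[4,:] = [+0.0000, +0.0050, +0.0252, -0.0001, +0.0118, -0.0325]
  T[5,:] = [+0.0000, -0.0337, -0.1456, +0.0097, -0.1037, -0.1369]
eigenvalue magnitudes: 0.1865, 0.1237, 0.1237, 0.0099, 0.0099, 0.0000.
spectral radius ρ = 0.1865; 0.1865 < 1: convergent.

yes, ρ = 0.1865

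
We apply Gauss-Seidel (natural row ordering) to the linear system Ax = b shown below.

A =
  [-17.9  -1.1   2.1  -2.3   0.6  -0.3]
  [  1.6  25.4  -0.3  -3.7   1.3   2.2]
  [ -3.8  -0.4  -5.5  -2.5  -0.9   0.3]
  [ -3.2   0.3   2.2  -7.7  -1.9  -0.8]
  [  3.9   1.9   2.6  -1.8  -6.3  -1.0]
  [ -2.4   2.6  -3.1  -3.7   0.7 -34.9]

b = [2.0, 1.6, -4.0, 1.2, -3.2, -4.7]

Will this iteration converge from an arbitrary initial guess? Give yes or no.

A = D + L + U where D = diag(-17.9, 25.4, -5.5, -7.7, -6.3, -34.9).
Gauss-Seidel: T = -(D+L)⁻¹U, row 0 first, T[0,4] = -(0.6)/(-17.9) = +0.0335; later rows by forward substitution.
  T[0,:] = [+0.0000 -0.0615 +0.1173 -0.1285 +0.0335 -0.0168]
  T[1,:] = [+0.0000 +0.0039 +0.0044 +0.1538 -0.0533 -0.0856]
  T[2,:] = [+0.0000 +0.0422 -0.0814 -0.3770 -0.1829 +0.0723]
  T[3,:] = [+0.0000 +0.0377 -0.0718 -0.0483 -0.3150 -0.0796]
  T[4,:] = [+0.0000 -0.0303 +0.0609 -0.1749 +0.0192 -0.1423]
  T[5,:] = [+0.0000 -0.0038 +0.0083 +0.0554 +0.0438 -0.0061]
|roots of det(T-λI)|: 0.2855, 0.2046, 0.2046, 0.0165, 0.0045, 0.0000.
ρ = 0.2855; 0.2855 < 1: convergent.

yes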